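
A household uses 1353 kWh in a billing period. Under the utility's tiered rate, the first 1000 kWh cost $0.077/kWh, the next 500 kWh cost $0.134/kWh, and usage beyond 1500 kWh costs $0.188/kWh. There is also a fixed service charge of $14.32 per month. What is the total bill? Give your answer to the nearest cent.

$138.62

First 1000 kWh × $0.077 = $77.00
Next 353 kWh × $0.134 = $47.30
Remaining tier: 0 kWh (not reached)
Energy charge = $124.30; + service $14.32 = $138.62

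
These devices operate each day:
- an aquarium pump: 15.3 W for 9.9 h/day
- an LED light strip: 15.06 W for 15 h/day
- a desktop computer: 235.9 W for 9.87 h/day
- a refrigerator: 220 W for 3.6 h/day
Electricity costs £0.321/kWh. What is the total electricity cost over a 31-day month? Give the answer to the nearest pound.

£35

aquarium pump: 15.3 W × 9.9 h × 31 d = 4,696 Wh = 4.696 kWh
LED light strip: 15.06 W × 15 h × 31 d = 7,003 Wh = 7.003 kWh
desktop computer: 235.9 W × 9.87 h × 31 d = 72,178 Wh = 72.18 kWh
refrigerator: 220 W × 3.6 h × 31 d = 24,552 Wh = 24.55 kWh
Total energy = 4.696 + 7.003 + 72.18 + 24.55 = 108.4 kWh
Cost = 108.4 kWh × £0.321 = £34.81 ≈ £35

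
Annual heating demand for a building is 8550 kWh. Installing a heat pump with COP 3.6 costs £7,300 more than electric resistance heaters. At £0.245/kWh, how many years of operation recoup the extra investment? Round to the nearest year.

5 years

Resistance: 8550 kWh × £0.245 = £2,094.75/yr
Heat pump: 8550 / 3.6 = 2375 kWh in → × £0.245 = £581.88/yr
Annual savings = £1,512.88
Payback = £7,300 / £1,512.88 = 4.83 years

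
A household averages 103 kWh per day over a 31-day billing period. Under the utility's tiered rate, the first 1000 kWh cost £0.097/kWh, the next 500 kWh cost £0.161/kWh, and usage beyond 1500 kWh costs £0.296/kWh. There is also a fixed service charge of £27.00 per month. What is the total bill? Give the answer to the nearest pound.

£706

Usage = 103 kWh/day × 31 days = 3193 kWh
First 1000 kWh × £0.097 = £97.00
Next 500 kWh × £0.161 = £80.50
Remaining 1693 kWh × £0.296 = £501.13
Energy charge = £678.63; + service £27.00 = £705.63 ≈ £706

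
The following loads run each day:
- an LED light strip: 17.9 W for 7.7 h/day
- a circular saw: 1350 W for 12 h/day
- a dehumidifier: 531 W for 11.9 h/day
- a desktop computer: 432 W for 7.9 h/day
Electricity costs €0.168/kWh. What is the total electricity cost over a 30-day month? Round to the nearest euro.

€131

LED light strip: 17.9 W × 7.7 h × 30 d = 4,135 Wh = 4.135 kWh
circular saw: 1350 W × 12 h × 30 d = 486,000 Wh = 486 kWh
dehumidifier: 531 W × 11.9 h × 30 d = 189,567 Wh = 189.6 kWh
desktop computer: 432 W × 7.9 h × 30 d = 102,384 Wh = 102.4 kWh
Total energy = 4.135 + 486 + 189.6 + 102.4 = 782.1 kWh
Cost = 782.1 kWh × €0.168 = €131.39 ≈ €131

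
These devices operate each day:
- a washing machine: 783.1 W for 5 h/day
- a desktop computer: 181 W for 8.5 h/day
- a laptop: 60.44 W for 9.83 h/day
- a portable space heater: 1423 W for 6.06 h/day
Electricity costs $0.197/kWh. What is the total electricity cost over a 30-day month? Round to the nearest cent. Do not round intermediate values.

$86.71

washing machine: 783.1 W × 5 h × 30 d = 117,465 Wh = 117.5 kWh
desktop computer: 181 W × 8.5 h × 30 d = 46,155 Wh = 46.16 kWh
laptop: 60.44 W × 9.83 h × 30 d = 17,824 Wh = 17.82 kWh
portable space heater: 1423 W × 6.06 h × 30 d = 258,701 Wh = 258.7 kWh
Total energy = 117.5 + 46.16 + 17.82 + 258.7 = 440.1 kWh
Cost = 440.1 kWh × $0.197 = $86.71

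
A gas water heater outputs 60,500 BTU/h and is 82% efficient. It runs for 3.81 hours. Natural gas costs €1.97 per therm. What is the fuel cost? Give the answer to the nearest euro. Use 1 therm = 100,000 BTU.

Heat delivered = 60,500 BTU/h × 3.81 h = 230,505 BTU
Gas input = 230,505 / 0.82 = 281,104 BTU
= 281,104 / 100,000 = 2.811 therm
Cost = 2.811 × €1.97/therm = €5.54 ≈ €6

€6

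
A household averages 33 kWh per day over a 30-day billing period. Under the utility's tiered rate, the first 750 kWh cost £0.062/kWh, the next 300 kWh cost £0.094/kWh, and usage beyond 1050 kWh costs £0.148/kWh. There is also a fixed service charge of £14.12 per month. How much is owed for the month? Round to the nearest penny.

£83.18

Usage = 33 kWh/day × 30 days = 990 kWh
First 750 kWh × £0.062 = £46.50
Next 240 kWh × £0.094 = £22.56
Remaining tier: 0 kWh (not reached)
Energy charge = £69.06; + service £14.12 = £83.18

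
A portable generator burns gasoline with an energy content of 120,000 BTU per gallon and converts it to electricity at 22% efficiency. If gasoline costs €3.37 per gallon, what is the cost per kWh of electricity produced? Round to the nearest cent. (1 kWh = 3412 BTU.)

€0.44

Electrical output per gallon = 120,000 BTU × 0.22 / 3412 BTU/kWh = 7.737 kWh
Cost per kWh = €3.37 / 7.737 kWh = €0.436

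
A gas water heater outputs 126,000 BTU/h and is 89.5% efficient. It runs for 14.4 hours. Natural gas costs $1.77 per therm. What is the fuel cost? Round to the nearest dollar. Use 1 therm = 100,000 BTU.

Heat delivered = 126,000 BTU/h × 14.4 h = 1,814,400 BTU
Gas input = 1,814,400 / 0.895 = 2,027,263 BTU
= 2,027,263 / 100,000 = 20.27 therm
Cost = 20.27 × $1.77/therm = $35.88 ≈ $36

$36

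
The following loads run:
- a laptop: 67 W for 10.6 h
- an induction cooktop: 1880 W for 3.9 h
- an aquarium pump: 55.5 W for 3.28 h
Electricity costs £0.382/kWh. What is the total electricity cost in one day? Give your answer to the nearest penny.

laptop: 67 W × 10.6 h = 710 Wh = 0.7102 kWh
induction cooktop: 1880 W × 3.9 h = 7,332 Wh = 7.332 kWh
aquarium pump: 55.5 W × 3.28 h = 182 Wh = 0.182 kWh
Total energy = 0.7102 + 7.332 + 0.182 = 8.224 kWh
Cost = 8.224 kWh × £0.382 = £3.14

£3.14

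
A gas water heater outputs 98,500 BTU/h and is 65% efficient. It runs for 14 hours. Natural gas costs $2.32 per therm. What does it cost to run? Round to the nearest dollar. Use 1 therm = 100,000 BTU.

$49

Heat delivered = 98,500 BTU/h × 14 h = 1,379,000 BTU
Gas input = 1,379,000 / 0.65 = 2,121,538 BTU
= 2,121,538 / 100,000 = 21.22 therm
Cost = 21.22 × $2.32/therm = $49.22 ≈ $49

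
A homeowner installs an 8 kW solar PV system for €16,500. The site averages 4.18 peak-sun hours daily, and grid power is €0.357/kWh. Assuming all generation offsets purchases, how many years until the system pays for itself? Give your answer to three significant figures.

Daily generation = 8 kW × 4.18 h = 33.44 kWh
Annual generation = 33.44 × 365 = 12206 kWh
Annual savings = 12206 × €0.357 = €4,357.40
Payback = €16,500 / €4,357.40 = 3.79 years

3.79 years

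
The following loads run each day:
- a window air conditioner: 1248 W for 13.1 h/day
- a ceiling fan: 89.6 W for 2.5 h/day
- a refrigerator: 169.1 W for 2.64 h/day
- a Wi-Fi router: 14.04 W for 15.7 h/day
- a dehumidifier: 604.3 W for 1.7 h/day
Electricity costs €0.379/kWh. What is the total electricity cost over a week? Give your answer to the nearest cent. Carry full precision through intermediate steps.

€48.46

window air conditioner: 1248 W × 13.1 h × 7 d = 114,442 Wh = 114.4 kWh
ceiling fan: 89.6 W × 2.5 h × 7 d = 1,568 Wh = 1.568 kWh
refrigerator: 169.1 W × 2.64 h × 7 d = 3,125 Wh = 3.125 kWh
Wi-Fi router: 14.04 W × 15.7 h × 7 d = 1,543 Wh = 1.543 kWh
dehumidifier: 604.3 W × 1.7 h × 7 d = 7,191 Wh = 7.191 kWh
Total energy = 114.4 + 1.568 + 3.125 + 1.543 + 7.191 = 127.9 kWh
Cost = 127.9 kWh × €0.379 = €48.46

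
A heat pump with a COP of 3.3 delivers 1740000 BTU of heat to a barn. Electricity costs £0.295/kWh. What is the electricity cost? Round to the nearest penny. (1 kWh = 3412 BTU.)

Heat delivered = 1,740,000 BTU / 3412 = 510 kWh
Electrical input = 510 kWh / 3.3 = 154.5 kWh
Cost = 154.5 × £0.295/kWh = £45.59

£45.59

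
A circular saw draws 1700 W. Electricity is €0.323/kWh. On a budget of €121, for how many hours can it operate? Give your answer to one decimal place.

220.4 h

Energy budget = €121 / €0.323 per kWh = 374.6 kWh = 374,613 Wh
Runtime = 374,613 Wh / 1700 W = 220.4 h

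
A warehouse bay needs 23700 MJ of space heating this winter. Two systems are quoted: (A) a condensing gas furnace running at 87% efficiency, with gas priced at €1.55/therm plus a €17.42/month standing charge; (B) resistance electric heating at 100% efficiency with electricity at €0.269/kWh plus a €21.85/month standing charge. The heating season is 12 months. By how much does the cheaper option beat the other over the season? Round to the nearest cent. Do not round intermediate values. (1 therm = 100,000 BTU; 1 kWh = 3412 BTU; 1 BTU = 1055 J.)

Heat load = 23700 MJ = 23,700,000,000 J / 1055 = 22,464,455 BTU
Gas: input = 22,464,455 / 0.87 = 25,821,213 BTU = 258.2 therm → 258.2 × €1.55 = €400.23; + 12 × €17.42 standing = €609.27
Electric: 22,464,455 BTU / 3412 = 6,584 kWh → × €0.269 = €1,771.08; + 12 × €21.85 standing = €2,033.28
Difference = |€609.27 − €2,033.28| = €1,424.02

€1424.02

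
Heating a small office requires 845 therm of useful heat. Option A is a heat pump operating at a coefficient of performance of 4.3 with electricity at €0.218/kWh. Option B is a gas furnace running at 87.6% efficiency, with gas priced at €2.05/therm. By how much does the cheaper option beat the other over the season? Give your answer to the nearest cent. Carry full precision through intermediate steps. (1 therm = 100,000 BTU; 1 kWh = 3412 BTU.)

Heat load = 845 therm × 100,000 = 84,500,000 BTU
Gas: input = 84,500,000 / 0.876 = 96,461,187 BTU = 964.6 therm → 964.6 × €2.05 = €1,977.45
Heat pump: 84,500,000 BTU / 3412 = 24,770 kWh heat; / 4.3 = 5,759 kWh in → × €0.218 = €1,255.55
Difference = |€1,977.45 − €1,255.55| = €721.90

€721.90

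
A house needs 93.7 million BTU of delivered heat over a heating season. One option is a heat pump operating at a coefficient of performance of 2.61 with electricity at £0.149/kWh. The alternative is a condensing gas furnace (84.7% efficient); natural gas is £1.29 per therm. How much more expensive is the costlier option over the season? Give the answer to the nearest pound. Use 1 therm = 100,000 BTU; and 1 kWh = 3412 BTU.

Heat load = 93.7 × 10⁶ BTU = 93,700,000 BTU
Gas: input = 93,700,000 / 0.847 = 110,625,738 BTU = 1,106 therm → 1,106 × £1.29 = £1,427.07
Heat pump: 93,700,000 BTU / 3412 = 27,460 kWh heat; / 2.61 = 10,520 kWh in → × £0.149 = £1,567.75
Difference = |£1,427.07 − £1,567.75| = £140.68 ≈ £141

£141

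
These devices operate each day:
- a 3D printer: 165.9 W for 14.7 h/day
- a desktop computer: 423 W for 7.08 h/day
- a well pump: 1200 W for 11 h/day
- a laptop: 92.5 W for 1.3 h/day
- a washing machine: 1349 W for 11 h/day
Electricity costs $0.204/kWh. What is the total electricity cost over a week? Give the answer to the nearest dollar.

3D printer: 165.9 W × 14.7 h × 7 d = 17,071 Wh = 17.07 kWh
desktop computer: 423 W × 7.08 h × 7 d = 20,964 Wh = 20.96 kWh
well pump: 1200 W × 11 h × 7 d = 92,400 Wh = 92.4 kWh
laptop: 92.5 W × 1.3 h × 7 d = 842 Wh = 0.8417 kWh
washing machine: 1349 W × 11 h × 7 d = 103,873 Wh = 103.9 kWh
Total energy = 17.07 + 20.96 + 92.4 + 0.8417 + 103.9 = 235.1 kWh
Cost = 235.1 kWh × $0.204 = $47.97 ≈ $48

$48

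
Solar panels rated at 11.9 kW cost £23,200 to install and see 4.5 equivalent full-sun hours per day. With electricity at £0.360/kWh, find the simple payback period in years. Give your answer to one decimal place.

3.3 years

Daily generation = 11.9 kW × 4.5 h = 53.55 kWh
Annual generation = 53.55 × 365 = 19546 kWh
Annual savings = 19546 × £0.360 = £7,036.47
Payback = £23,200 / £7,036.47 = 3.3 years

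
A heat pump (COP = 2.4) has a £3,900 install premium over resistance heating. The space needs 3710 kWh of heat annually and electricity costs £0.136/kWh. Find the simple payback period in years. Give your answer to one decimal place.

Resistance: 3710 kWh × £0.136 = £504.56/yr
Heat pump: 3710 / 2.4 = 1546 kWh in → × £0.136 = £210.23/yr
Annual savings = £294.33
Payback = £3,900 / £294.33 = 13.3 years

13.3 years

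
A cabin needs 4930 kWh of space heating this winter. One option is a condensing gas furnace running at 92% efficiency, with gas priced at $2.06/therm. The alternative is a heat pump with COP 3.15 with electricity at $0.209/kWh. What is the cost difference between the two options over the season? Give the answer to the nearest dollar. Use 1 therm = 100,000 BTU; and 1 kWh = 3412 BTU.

$50

Heat load = 4930 kWh × 3412 = 16,821,160 BTU
Gas: input = 16,821,160 / 0.92 = 18,283,870 BTU = 182.8 therm → 182.8 × $2.06 = $376.65
Heat pump: 16,821,160 BTU / 3412 = 4,930 kWh heat; / 3.15 = 1,565 kWh in → × $0.209 = $327.10
Difference = |$376.65 − $327.10| = $49.55 ≈ $50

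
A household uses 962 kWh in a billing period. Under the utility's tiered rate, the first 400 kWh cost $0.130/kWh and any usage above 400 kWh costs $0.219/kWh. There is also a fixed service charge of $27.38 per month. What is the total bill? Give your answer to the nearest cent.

$202.46

First 400 kWh × $0.130 = $52.00
Remaining 562 kWh × $0.219 = $123.08
Energy charge = $175.08; + service $27.38 = $202.46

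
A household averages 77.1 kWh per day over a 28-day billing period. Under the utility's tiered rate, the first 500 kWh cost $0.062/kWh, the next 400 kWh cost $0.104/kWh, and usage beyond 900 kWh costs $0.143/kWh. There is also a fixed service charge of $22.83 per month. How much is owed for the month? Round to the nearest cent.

$275.44

Usage = 77.1 kWh/day × 28 days = 2158.8 kWh
First 500 kWh × $0.062 = $31.00
Next 400 kWh × $0.104 = $41.60
Remaining 1258.8 kWh × $0.143 = $180.01
Energy charge = $252.61; + service $22.83 = $275.44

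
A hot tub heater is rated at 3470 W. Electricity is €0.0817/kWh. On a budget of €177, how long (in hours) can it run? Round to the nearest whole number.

624 h

Energy budget = €177 / €0.0817 per kWh = 2,166 kWh = 2,166,463 Wh
Runtime = 2,166,463 Wh / 3470 W = 624.3 h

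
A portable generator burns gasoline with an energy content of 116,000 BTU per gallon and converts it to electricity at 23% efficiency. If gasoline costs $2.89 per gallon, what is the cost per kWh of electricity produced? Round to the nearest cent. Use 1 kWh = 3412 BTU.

$0.37

Electrical output per gallon = 116,000 BTU × 0.23 / 3412 BTU/kWh = 7.819 kWh
Cost per kWh = $2.89 / 7.819 kWh = $0.370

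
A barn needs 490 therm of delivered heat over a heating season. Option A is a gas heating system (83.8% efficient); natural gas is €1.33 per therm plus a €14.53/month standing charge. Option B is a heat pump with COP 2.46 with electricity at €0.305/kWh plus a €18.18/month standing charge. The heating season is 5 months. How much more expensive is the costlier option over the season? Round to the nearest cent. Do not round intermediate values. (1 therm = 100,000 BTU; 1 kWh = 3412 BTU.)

€1021.11

Heat load = 490 therm × 100,000 = 49,000,000 BTU
Gas: input = 49,000,000 / 0.838 = 58,472,554 BTU = 584.7 therm → 584.7 × €1.33 = €777.68; + 5 × €14.53 standing = €850.33
Heat pump: 49,000,000 BTU / 3412 = 14,360 kWh heat; / 2.46 = 5,838 kWh in → × €0.305 = €1,780.54; + 5 × €18.18 standing = €1,871.44
Difference = |€850.33 − €1,871.44| = €1,021.11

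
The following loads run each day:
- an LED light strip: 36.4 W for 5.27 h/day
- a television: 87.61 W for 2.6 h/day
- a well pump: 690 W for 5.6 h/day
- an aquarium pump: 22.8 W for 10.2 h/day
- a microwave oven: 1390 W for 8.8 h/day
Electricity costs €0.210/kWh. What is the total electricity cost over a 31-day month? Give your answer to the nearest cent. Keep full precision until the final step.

LED light strip: 36.4 W × 5.27 h × 31 d = 5,947 Wh = 5.947 kWh
television: 87.61 W × 2.6 h × 31 d = 7,061 Wh = 7.061 kWh
well pump: 690 W × 5.6 h × 31 d = 119,784 Wh = 119.8 kWh
aquarium pump: 22.8 W × 10.2 h × 31 d = 7,209 Wh = 7.209 kWh
microwave oven: 1390 W × 8.8 h × 31 d = 379,192 Wh = 379.2 kWh
Total energy = 5.947 + 7.061 + 119.8 + 7.209 + 379.2 = 519.2 kWh
Cost = 519.2 kWh × €0.210 = €109.03

€109.03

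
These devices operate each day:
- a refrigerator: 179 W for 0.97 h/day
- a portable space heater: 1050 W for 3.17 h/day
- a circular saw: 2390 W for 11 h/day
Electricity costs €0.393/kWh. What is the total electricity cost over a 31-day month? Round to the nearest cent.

refrigerator: 179 W × 0.97 h × 31 d = 5,383 Wh = 5.383 kWh
portable space heater: 1050 W × 3.17 h × 31 d = 103,184 Wh = 103.2 kWh
circular saw: 2390 W × 11 h × 31 d = 814,990 Wh = 815 kWh
Total energy = 5.383 + 103.2 + 815 = 923.6 kWh
Cost = 923.6 kWh × €0.393 = €362.96

€362.96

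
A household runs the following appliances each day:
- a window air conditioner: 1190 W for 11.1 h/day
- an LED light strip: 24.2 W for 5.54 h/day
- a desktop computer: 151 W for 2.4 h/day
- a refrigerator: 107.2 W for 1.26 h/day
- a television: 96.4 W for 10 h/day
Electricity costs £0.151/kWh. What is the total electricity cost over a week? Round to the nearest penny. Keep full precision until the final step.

£15.65

window air conditioner: 1190 W × 11.1 h × 7 d = 92,463 Wh = 92.46 kWh
LED light strip: 24.2 W × 5.54 h × 7 d = 938 Wh = 0.9385 kWh
desktop computer: 151 W × 2.4 h × 7 d = 2,537 Wh = 2.537 kWh
refrigerator: 107.2 W × 1.26 h × 7 d = 946 Wh = 0.9455 kWh
television: 96.4 W × 10 h × 7 d = 6,748 Wh = 6.748 kWh
Total energy = 92.46 + 0.9385 + 2.537 + 0.9455 + 6.748 = 103.6 kWh
Cost = 103.6 kWh × £0.151 = £15.65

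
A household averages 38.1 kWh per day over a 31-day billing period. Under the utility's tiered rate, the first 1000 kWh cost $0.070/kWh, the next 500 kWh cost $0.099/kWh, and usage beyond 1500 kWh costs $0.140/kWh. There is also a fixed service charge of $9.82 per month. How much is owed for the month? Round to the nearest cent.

$97.75

Usage = 38.1 kWh/day × 31 days = 1181.1 kWh
First 1000 kWh × $0.070 = $70.00
Next 181.1 kWh × $0.099 = $17.93
Remaining tier: 0 kWh (not reached)
Energy charge = $87.93; + service $9.82 = $97.75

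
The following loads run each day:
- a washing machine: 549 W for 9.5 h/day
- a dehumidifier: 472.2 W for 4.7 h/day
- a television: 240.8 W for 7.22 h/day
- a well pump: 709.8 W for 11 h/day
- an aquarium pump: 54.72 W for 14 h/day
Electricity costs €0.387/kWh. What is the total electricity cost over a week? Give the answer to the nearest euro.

€48

washing machine: 549 W × 9.5 h × 7 d = 36,508 Wh = 36.51 kWh
dehumidifier: 472.2 W × 4.7 h × 7 d = 15,535 Wh = 15.54 kWh
television: 240.8 W × 7.22 h × 7 d = 12,170 Wh = 12.17 kWh
well pump: 709.8 W × 11 h × 7 d = 54,655 Wh = 54.65 kWh
aquarium pump: 54.72 W × 14 h × 7 d = 5,363 Wh = 5.363 kWh
Total energy = 36.51 + 15.54 + 12.17 + 54.65 + 5.363 = 124.2 kWh
Cost = 124.2 kWh × €0.387 = €48.08 ≈ €48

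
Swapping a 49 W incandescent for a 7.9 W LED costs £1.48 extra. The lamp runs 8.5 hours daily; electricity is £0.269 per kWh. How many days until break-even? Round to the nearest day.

Power saved = 49 − 7.9 = 41.1 W
Daily energy saved = 41.1 W × 8.5 h = 349.4 Wh = 0.34935 kWh
Daily savings = 0.34935 × £0.269 = £0.0940
Payback = £1.48 / £0.0940 per day = 15.75 days

16 days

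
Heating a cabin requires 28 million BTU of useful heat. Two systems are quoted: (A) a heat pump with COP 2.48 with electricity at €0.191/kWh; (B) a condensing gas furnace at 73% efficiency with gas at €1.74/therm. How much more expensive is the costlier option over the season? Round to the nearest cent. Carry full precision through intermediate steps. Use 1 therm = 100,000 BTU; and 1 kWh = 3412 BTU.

Heat load = 28 × 10⁶ BTU = 28,000,000 BTU
Gas: input = 28,000,000 / 0.73 = 38,356,164 BTU = 383.6 therm → 383.6 × €1.74 = €667.40
Heat pump: 28,000,000 BTU / 3412 = 8,206 kWh heat; / 2.48 = 3,309 kWh in → × €0.191 = €632.02
Difference = |€667.40 − €632.02| = €35.38

€35.38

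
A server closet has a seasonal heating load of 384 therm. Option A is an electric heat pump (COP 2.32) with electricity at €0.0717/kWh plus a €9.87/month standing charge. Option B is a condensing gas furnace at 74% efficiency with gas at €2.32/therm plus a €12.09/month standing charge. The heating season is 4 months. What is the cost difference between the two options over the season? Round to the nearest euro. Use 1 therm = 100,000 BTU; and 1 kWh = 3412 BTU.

€865

Heat load = 384 therm × 100,000 = 38,400,000 BTU
Gas: input = 38,400,000 / 0.74 = 51,891,892 BTU = 518.9 therm → 518.9 × €2.32 = €1,203.89; + 4 × €12.09 standing = €1,252.25
Heat pump: 38,400,000 BTU / 3412 = 11,250 kWh heat; / 2.32 = 4,851 kWh in → × €0.0717 = €347.82; + 4 × €9.87 standing = €387.30
Difference = |€1,252.25 − €387.30| = €864.95 ≈ €865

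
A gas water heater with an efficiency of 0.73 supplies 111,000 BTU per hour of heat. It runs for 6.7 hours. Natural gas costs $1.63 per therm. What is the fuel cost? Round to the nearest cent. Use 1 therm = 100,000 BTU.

Heat delivered = 111,000 BTU/h × 6.7 h = 743,700 BTU
Gas input = 743,700 / 0.73 = 1,018,767 BTU
= 1,018,767 / 100,000 = 10.19 therm
Cost = 10.19 × $1.63/therm = $16.61

$16.61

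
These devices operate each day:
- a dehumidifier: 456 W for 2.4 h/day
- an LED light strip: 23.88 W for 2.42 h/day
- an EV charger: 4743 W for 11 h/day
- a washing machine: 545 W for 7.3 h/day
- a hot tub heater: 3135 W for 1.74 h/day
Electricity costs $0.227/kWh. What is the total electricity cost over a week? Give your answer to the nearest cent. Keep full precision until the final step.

dehumidifier: 456 W × 2.4 h × 7 d = 7,661 Wh = 7.661 kWh
LED light strip: 23.88 W × 2.42 h × 7 d = 405 Wh = 0.4045 kWh
EV charger: 4743 W × 11 h × 7 d = 365,211 Wh = 365.2 kWh
washing machine: 545 W × 7.3 h × 7 d = 27,850 Wh = 27.85 kWh
hot tub heater: 3135 W × 1.74 h × 7 d = 38,184 Wh = 38.18 kWh
Total energy = 7.661 + 0.4045 + 365.2 + 27.85 + 38.18 = 439.3 kWh
Cost = 439.3 kWh × $0.227 = $99.72

$99.72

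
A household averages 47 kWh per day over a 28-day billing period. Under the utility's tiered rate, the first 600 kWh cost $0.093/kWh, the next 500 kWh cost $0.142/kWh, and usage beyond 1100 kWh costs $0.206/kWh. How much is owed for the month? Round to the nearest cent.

$171.30

Usage = 47 kWh/day × 28 days = 1316 kWh
First 600 kWh × $0.093 = $55.80
Next 500 kWh × $0.142 = $71.00
Remaining 216 kWh × $0.206 = $44.50
Total = $171.30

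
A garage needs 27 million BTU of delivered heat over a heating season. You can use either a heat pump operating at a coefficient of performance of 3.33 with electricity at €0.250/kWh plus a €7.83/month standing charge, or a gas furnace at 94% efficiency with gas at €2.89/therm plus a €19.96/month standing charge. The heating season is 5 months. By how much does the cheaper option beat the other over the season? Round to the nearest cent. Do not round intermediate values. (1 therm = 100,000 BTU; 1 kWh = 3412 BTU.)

€296.67

Heat load = 27 × 10⁶ BTU = 27,000,000 BTU
Gas: input = 27,000,000 / 0.94 = 28,723,404 BTU = 287.2 therm → 287.2 × €2.89 = €830.11; + 5 × €19.96 standing = €929.91
Heat pump: 27,000,000 BTU / 3412 = 7,913 kWh heat; / 3.33 = 2,376 kWh in → × €0.250 = €594.09; + 5 × €7.83 standing = €633.24
Difference = |€929.91 − €633.24| = €296.67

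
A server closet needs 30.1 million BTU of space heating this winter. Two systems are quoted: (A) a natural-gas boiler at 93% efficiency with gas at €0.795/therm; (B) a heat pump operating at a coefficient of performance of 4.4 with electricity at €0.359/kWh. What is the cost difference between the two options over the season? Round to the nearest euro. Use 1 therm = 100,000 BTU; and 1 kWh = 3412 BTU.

Heat load = 30.1 × 10⁶ BTU = 30,100,000 BTU
Gas: input = 30,100,000 / 0.93 = 32,365,591 BTU = 323.7 therm → 323.7 × €0.795 = €257.31
Heat pump: 30,100,000 BTU / 3412 = 8,822 kWh heat; / 4.4 = 2,005 kWh in → × €0.359 = €719.78
Difference = |€257.31 − €719.78| = €462.47 ≈ €462

€462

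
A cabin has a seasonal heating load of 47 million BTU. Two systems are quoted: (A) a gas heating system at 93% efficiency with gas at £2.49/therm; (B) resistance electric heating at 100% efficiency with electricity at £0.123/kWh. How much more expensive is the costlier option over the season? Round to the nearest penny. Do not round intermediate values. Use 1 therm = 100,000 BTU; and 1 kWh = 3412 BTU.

Heat load = 47 × 10⁶ BTU = 47,000,000 BTU
Gas: input = 47,000,000 / 0.93 = 50,537,634 BTU = 505.4 therm → 505.4 × £2.49 = £1,258.39
Electric: 47,000,000 BTU / 3412 = 13,770 kWh → × £0.123 = £1,694.31
Difference = |£1,258.39 − £1,694.31| = £435.93

£435.93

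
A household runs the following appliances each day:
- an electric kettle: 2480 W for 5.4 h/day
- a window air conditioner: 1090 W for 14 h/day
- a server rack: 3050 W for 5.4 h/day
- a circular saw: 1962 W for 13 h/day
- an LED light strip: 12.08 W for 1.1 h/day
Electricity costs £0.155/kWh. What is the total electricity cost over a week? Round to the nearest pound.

£77

electric kettle: 2480 W × 5.4 h × 7 d = 93,744 Wh = 93.74 kWh
window air conditioner: 1090 W × 14 h × 7 d = 106,820 Wh = 106.8 kWh
server rack: 3050 W × 5.4 h × 7 d = 115,290 Wh = 115.3 kWh
circular saw: 1962 W × 13 h × 7 d = 178,542 Wh = 178.5 kWh
LED light strip: 12.08 W × 1.1 h × 7 d = 93 Wh = 0.09302 kWh
Total energy = 93.74 + 106.8 + 115.3 + 178.5 + 0.09302 = 494.5 kWh
Cost = 494.5 kWh × £0.155 = £76.65 ≈ £77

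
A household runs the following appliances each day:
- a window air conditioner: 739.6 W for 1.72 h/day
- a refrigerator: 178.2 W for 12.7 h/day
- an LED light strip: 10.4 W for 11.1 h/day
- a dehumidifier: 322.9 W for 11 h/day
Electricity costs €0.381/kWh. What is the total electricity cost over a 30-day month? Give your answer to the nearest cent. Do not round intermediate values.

window air conditioner: 739.6 W × 1.72 h × 30 d = 38,163 Wh = 38.16 kWh
refrigerator: 178.2 W × 12.7 h × 30 d = 67,894 Wh = 67.89 kWh
LED light strip: 10.4 W × 11.1 h × 30 d = 3,463 Wh = 3.463 kWh
dehumidifier: 322.9 W × 11 h × 30 d = 106,557 Wh = 106.6 kWh
Total energy = 38.16 + 67.89 + 3.463 + 106.6 = 216.1 kWh
Cost = 216.1 kWh × €0.381 = €82.33

€82.33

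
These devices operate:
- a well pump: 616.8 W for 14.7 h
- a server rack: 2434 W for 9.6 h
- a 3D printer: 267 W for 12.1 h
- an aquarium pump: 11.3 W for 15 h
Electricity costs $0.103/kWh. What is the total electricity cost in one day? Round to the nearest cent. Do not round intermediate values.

well pump: 616.8 W × 14.7 h = 9,067 Wh = 9.067 kWh
server rack: 2434 W × 9.6 h = 23,366 Wh = 23.37 kWh
3D printer: 267 W × 12.1 h = 3,231 Wh = 3.231 kWh
aquarium pump: 11.3 W × 15 h = 170 Wh = 0.1695 kWh
Total energy = 9.067 + 23.37 + 3.231 + 0.1695 = 35.83 kWh
Cost = 35.83 kWh × $0.103 = $3.69

$3.69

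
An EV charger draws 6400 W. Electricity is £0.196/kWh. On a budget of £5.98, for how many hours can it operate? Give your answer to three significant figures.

4.77 h

Energy budget = £5.98 / £0.196 per kWh = 30.51 kWh = 30,510 Wh
Runtime = 30,510 Wh / 6400 W = 4.767 h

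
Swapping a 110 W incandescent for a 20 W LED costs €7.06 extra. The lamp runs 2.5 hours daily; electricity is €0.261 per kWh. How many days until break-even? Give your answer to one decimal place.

120.2 days

Power saved = 110 − 20 = 90 W
Daily energy saved = 90 W × 2.5 h = 225 Wh = 0.225 kWh
Daily savings = 0.225 × €0.261 = €0.0587
Payback = €7.06 / €0.0587 per day = 120.2 days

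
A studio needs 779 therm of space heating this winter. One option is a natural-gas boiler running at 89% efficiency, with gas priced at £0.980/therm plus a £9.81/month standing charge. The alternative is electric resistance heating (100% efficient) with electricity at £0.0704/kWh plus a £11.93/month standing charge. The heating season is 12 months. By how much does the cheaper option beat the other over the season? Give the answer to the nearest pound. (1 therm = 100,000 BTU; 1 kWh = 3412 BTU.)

Heat load = 779 therm × 100,000 = 77,900,000 BTU
Gas: input = 77,900,000 / 0.890 = 87,528,090 BTU = 875.3 therm → 875.3 × £0.980 = £857.78; + 12 × £9.81 standing = £975.50
Electric: 77,900,000 BTU / 3412 = 22,830 kWh → × £0.0704 = £1,607.32; + 12 × £11.93 standing = £1,750.48
Difference = |£975.50 − £1,750.48| = £774.98 ≈ £775

£775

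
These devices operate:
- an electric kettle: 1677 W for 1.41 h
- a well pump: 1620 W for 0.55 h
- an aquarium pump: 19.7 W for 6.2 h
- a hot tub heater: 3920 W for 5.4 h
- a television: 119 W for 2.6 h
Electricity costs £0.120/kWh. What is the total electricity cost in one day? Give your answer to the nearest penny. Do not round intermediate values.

£2.98

electric kettle: 1677 W × 1.41 h = 2,365 Wh = 2.365 kWh
well pump: 1620 W × 0.55 h = 891 Wh = 0.891 kWh
aquarium pump: 19.7 W × 6.2 h = 122 Wh = 0.1221 kWh
hot tub heater: 3920 W × 5.4 h = 21,168 Wh = 21.17 kWh
television: 119 W × 2.6 h = 309 Wh = 0.3094 kWh
Total energy = 2.365 + 0.891 + 0.1221 + 21.17 + 0.3094 = 24.86 kWh
Cost = 24.86 kWh × £0.120 = £2.98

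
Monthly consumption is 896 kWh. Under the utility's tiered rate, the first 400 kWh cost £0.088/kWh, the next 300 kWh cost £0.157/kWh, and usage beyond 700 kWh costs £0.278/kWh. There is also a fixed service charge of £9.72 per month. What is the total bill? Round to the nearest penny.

£146.51

First 400 kWh × £0.088 = £35.20
Next 300 kWh × £0.157 = £47.10
Remaining 196 kWh × £0.278 = £54.49
Energy charge = £136.79; + service £9.72 = £146.51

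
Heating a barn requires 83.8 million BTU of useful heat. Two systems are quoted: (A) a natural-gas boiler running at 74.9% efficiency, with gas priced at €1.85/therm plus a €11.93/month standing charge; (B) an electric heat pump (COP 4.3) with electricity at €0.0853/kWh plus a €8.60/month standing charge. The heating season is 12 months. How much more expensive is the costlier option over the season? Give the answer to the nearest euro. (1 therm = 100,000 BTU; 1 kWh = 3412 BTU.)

Heat load = 83.8 × 10⁶ BTU = 83,800,000 BTU
Gas: input = 83,800,000 / 0.749 = 111,882,510 BTU = 1,119 therm → 1,119 × €1.85 = €2,069.83; + 12 × €11.93 standing = €2,212.99
Heat pump: 83,800,000 BTU / 3412 = 24,560 kWh heat; / 4.3 = 5,712 kWh in → × €0.0853 = €487.21; + 12 × €8.60 standing = €590.41
Difference = |€2,212.99 − €590.41| = €1,622.58 ≈ €1623

€1623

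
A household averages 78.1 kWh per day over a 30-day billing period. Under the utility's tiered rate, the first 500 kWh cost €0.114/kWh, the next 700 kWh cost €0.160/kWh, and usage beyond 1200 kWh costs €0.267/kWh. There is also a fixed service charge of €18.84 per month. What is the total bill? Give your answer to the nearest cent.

Usage = 78.1 kWh/day × 30 days = 2343 kWh
First 500 kWh × €0.114 = €57.00
Next 700 kWh × €0.160 = €112.00
Remaining 1143 kWh × €0.267 = €305.18
Energy charge = €474.18; + service €18.84 = €493.02

€493.02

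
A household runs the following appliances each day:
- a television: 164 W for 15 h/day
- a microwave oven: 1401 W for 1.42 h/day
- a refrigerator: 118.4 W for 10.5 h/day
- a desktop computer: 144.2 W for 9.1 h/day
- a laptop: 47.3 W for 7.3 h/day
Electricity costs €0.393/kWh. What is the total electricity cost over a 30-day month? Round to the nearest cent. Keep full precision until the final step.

television: 164 W × 15 h × 30 d = 73,800 Wh = 73.8 kWh
microwave oven: 1401 W × 1.42 h × 30 d = 59,683 Wh = 59.68 kWh
refrigerator: 118.4 W × 10.5 h × 30 d = 37,296 Wh = 37.3 kWh
desktop computer: 144.2 W × 9.1 h × 30 d = 39,367 Wh = 39.37 kWh
laptop: 47.3 W × 7.3 h × 30 d = 10,359 Wh = 10.36 kWh
Total energy = 73.8 + 59.68 + 37.3 + 39.37 + 10.36 = 220.5 kWh
Cost = 220.5 kWh × €0.393 = €86.66

€86.66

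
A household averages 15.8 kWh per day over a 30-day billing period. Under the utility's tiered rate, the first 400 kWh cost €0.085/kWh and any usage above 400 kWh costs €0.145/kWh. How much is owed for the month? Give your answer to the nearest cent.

€44.73

Usage = 15.8 kWh/day × 30 days = 474 kWh
First 400 kWh × €0.085 = €34.00
Remaining 74 kWh × €0.145 = €10.73
Total = €44.73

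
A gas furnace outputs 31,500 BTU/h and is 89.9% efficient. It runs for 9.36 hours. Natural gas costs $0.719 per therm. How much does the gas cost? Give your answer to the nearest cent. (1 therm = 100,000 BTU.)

$2.36

Heat delivered = 31,500 BTU/h × 9.36 h = 294,840 BTU
Gas input = 294,840 / 0.899 = 327,964 BTU
= 327,964 / 100,000 = 3.28 therm
Cost = 3.28 × $0.719/therm = $2.36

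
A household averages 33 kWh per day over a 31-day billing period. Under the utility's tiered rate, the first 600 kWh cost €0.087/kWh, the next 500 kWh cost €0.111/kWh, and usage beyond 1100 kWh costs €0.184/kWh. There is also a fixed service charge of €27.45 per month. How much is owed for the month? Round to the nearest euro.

Usage = 33 kWh/day × 31 days = 1023 kWh
First 600 kWh × €0.087 = €52.20
Next 423 kWh × €0.111 = €46.95
Remaining tier: 0 kWh (not reached)
Energy charge = €99.15; + service €27.45 = €126.60 ≈ €127

€127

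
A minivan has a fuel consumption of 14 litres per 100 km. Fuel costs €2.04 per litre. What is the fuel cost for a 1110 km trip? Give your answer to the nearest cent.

€317.02

Fuel = 14 L/100 km × 1110 km / 100 = 155.4 L
Cost = 155.4 L × €2.04/L = €317.02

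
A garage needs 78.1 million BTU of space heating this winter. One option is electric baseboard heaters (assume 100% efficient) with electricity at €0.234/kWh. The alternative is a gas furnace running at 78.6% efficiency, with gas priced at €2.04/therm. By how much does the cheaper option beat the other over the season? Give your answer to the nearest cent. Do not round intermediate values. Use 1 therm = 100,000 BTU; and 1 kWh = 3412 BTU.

Heat load = 78.1 × 10⁶ BTU = 78,100,000 BTU
Gas: input = 78,100,000 / 0.786 = 99,363,868 BTU = 993.6 therm → 993.6 × €2.04 = €2,027.02
Electric: 78,100,000 BTU / 3412 = 22,890 kWh → × €0.234 = €5,356.21
Difference = |€2,027.02 − €5,356.21| = €3,329.19

€3329.19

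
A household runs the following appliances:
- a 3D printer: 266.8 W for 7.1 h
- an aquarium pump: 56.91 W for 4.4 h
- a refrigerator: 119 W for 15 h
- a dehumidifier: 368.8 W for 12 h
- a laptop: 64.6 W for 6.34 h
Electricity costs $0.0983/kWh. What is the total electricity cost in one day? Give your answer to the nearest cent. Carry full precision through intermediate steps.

$0.86

3D printer: 266.8 W × 7.1 h = 1,894 Wh = 1.894 kWh
aquarium pump: 56.91 W × 4.4 h = 250 Wh = 0.2504 kWh
refrigerator: 119 W × 15 h = 1,785 Wh = 1.785 kWh
dehumidifier: 368.8 W × 12 h = 4,426 Wh = 4.426 kWh
laptop: 64.6 W × 6.34 h = 410 Wh = 0.4096 kWh
Total energy = 1.894 + 0.2504 + 1.785 + 4.426 + 0.4096 = 8.765 kWh
Cost = 8.765 kWh × $0.0983 = $0.86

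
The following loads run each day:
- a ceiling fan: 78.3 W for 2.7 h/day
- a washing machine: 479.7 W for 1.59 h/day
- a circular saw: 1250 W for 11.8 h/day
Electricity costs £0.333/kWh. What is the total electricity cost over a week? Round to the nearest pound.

ceiling fan: 78.3 W × 2.7 h × 7 d = 1,480 Wh = 1.48 kWh
washing machine: 479.7 W × 1.59 h × 7 d = 5,339 Wh = 5.339 kWh
circular saw: 1250 W × 11.8 h × 7 d = 103,250 Wh = 103.2 kWh
Total energy = 1.48 + 5.339 + 103.2 = 110.1 kWh
Cost = 110.1 kWh × £0.333 = £36.65 ≈ £37

£37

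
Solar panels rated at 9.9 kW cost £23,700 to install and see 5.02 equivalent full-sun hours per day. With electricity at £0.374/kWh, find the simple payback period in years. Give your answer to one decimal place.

3.5 years

Daily generation = 9.9 kW × 5.02 h = 49.7 kWh
Annual generation = 49.7 × 365 = 18140 kWh
Annual savings = 18140 × £0.374 = £6,784.27
Payback = £23,700 / £6,784.27 = 3.49 years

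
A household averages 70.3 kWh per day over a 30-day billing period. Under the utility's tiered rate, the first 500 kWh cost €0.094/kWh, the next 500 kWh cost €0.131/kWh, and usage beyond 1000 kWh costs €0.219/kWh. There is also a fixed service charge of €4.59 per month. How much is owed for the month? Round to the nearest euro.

Usage = 70.3 kWh/day × 30 days = 2109 kWh
First 500 kWh × €0.094 = €47.00
Next 500 kWh × €0.131 = €65.50
Remaining 1109 kWh × €0.219 = €242.87
Energy charge = €355.37; + service €4.59 = €359.96 ≈ €360

€360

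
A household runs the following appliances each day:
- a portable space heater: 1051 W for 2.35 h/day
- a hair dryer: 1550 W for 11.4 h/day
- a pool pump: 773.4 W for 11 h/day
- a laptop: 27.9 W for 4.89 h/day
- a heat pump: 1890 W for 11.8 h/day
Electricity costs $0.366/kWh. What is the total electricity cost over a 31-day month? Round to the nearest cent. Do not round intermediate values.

$579.62

portable space heater: 1051 W × 2.35 h × 31 d = 76,565 Wh = 76.57 kWh
hair dryer: 1550 W × 11.4 h × 31 d = 547,770 Wh = 547.8 kWh
pool pump: 773.4 W × 11 h × 31 d = 263,729 Wh = 263.7 kWh
laptop: 27.9 W × 4.89 h × 31 d = 4,229 Wh = 4.229 kWh
heat pump: 1890 W × 11.8 h × 31 d = 691,362 Wh = 691.4 kWh
Total energy = 76.57 + 547.8 + 263.7 + 4.229 + 691.4 = 1,584 kWh
Cost = 1,584 kWh × $0.366 = $579.62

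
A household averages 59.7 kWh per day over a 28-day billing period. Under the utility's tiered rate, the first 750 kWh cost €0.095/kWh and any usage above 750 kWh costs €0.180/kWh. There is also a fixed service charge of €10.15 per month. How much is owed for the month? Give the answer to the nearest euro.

Usage = 59.7 kWh/day × 28 days = 1671.6 kWh
First 750 kWh × €0.095 = €71.25
Remaining 921.6 kWh × €0.180 = €165.89
Energy charge = €237.14; + service €10.15 = €247.29 ≈ €247

€247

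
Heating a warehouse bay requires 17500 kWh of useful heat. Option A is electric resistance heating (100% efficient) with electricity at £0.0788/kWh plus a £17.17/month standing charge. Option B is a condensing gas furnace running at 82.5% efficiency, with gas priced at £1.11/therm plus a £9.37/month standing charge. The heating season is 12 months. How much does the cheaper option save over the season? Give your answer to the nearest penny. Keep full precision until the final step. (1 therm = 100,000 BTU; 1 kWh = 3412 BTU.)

Heat load = 17500 kWh × 3412 = 59,710,000 BTU
Gas: input = 59,710,000 / 0.825 = 72,375,758 BTU = 723.8 therm → 723.8 × £1.11 = £803.37; + 12 × £9.37 standing = £915.81
Electric: 59,710,000 BTU / 3412 = 17,500 kWh → × £0.0788 = £1,379.00; + 12 × £17.17 standing = £1,585.04
Difference = |£915.81 − £1,585.04| = £669.23

£669.23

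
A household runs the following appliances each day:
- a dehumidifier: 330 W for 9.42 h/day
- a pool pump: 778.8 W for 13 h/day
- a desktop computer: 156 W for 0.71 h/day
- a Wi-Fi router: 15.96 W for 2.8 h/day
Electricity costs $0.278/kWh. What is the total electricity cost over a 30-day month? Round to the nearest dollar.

dehumidifier: 330 W × 9.42 h × 30 d = 93,258 Wh = 93.26 kWh
pool pump: 778.8 W × 13 h × 30 d = 303,732 Wh = 303.7 kWh
desktop computer: 156 W × 0.71 h × 30 d = 3,323 Wh = 3.323 kWh
Wi-Fi router: 15.96 W × 2.8 h × 30 d = 1,341 Wh = 1.341 kWh
Total energy = 93.26 + 303.7 + 3.323 + 1.341 = 401.7 kWh
Cost = 401.7 kWh × $0.278 = $111.66 ≈ $112

$112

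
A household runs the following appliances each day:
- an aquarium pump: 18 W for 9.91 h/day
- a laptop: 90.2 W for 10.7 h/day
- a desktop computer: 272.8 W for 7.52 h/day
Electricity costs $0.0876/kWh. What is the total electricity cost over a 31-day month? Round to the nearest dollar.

$9

aquarium pump: 18 W × 9.91 h × 31 d = 5,530 Wh = 5.53 kWh
laptop: 90.2 W × 10.7 h × 31 d = 29,919 Wh = 29.92 kWh
desktop computer: 272.8 W × 7.52 h × 31 d = 63,595 Wh = 63.6 kWh
Total energy = 5.53 + 29.92 + 63.6 = 99.04 kWh
Cost = 99.04 kWh × $0.0876 = $8.68 ≈ $9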